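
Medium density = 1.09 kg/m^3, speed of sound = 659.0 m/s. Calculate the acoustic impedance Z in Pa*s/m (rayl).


Given values:
  rho = 1.09 kg/m^3
  c = 659.0 m/s
Formula: Z = rho * c
Z = 1.09 * 659.0
Z = 718.31

718.31 rayl


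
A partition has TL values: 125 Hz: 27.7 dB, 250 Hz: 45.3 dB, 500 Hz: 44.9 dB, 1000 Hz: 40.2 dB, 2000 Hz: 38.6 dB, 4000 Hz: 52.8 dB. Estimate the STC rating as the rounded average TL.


Given TL values at each frequency:
  125 Hz: 27.7 dB
  250 Hz: 45.3 dB
  500 Hz: 44.9 dB
  1000 Hz: 40.2 dB
  2000 Hz: 38.6 dB
  4000 Hz: 52.8 dB
Formula: STC ~ round(average of TL values)
Sum = 27.7 + 45.3 + 44.9 + 40.2 + 38.6 + 52.8 = 249.5
Average = 249.5 / 6 = 41.58
Rounded: 42

42


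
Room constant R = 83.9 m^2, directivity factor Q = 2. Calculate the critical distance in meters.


Given values:
  R = 83.9 m^2, Q = 2
Formula: d_c = 0.141 * sqrt(Q * R)
Compute Q * R = 2 * 83.9 = 167.8
Compute sqrt(167.8) = 12.9538
d_c = 0.141 * 12.9538 = 1.826

1.826 m


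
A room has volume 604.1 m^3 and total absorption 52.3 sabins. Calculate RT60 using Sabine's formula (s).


Given values:
  V = 604.1 m^3
  A = 52.3 sabins
Formula: RT60 = 0.161 * V / A
Numerator: 0.161 * 604.1 = 97.2601
RT60 = 97.2601 / 52.3 = 1.86

1.86 s


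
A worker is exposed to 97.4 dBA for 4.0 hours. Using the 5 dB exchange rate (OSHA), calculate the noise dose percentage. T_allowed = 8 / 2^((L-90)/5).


Given values:
  L = 97.4 dBA, T = 4.0 hours
Formula: T_allowed = 8 / 2^((L - 90) / 5)
Compute exponent: (97.4 - 90) / 5 = 1.48
Compute 2^(1.48) = 2.789487
T_allowed = 8 / 2.789487 = 2.867911 hours
Dose = (T / T_allowed) * 100
Dose = (4.0 / 2.867911) * 100 = 139.47

139.47 %


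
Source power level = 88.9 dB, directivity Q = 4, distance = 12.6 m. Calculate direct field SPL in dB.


Given values:
  Lw = 88.9 dB, Q = 4, r = 12.6 m
Formula: SPL = Lw + 10 * log10(Q / (4 * pi * r^2))
Compute 4 * pi * r^2 = 4 * pi * 12.6^2 = 1995.037
Compute Q / denom = 4 / 1995.037 = 0.00200498
Compute 10 * log10(0.00200498) = -26.9789
SPL = 88.9 + (-26.9789) = 61.92

61.92 dB


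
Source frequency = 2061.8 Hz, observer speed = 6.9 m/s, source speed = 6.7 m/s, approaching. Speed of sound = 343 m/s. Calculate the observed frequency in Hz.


Given values:
  f_s = 2061.8 Hz, v_o = 6.9 m/s, v_s = 6.7 m/s
  Direction: approaching
Formula: f_o = f_s * (c + v_o) / (c - v_s)
Numerator: c + v_o = 343 + 6.9 = 349.9
Denominator: c - v_s = 343 - 6.7 = 336.3
f_o = 2061.8 * 349.9 / 336.3 = 2145.18

2145.18 Hz


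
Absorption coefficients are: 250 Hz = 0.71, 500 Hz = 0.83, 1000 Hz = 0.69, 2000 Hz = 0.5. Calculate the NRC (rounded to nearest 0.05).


Given values:
  a_250 = 0.71, a_500 = 0.83
  a_1000 = 0.69, a_2000 = 0.5
Formula: NRC = (a250 + a500 + a1000 + a2000) / 4
Sum = 0.71 + 0.83 + 0.69 + 0.5 = 2.73
NRC = 2.73 / 4 = 0.6825
Rounded to nearest 0.05: 0.7

0.7


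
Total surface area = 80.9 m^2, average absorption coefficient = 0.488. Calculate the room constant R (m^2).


Given values:
  S = 80.9 m^2, alpha = 0.488
Formula: R = S * alpha / (1 - alpha)
Numerator: 80.9 * 0.488 = 39.4792
Denominator: 1 - 0.488 = 0.512
R = 39.4792 / 0.512 = 77.11

77.11 m^2


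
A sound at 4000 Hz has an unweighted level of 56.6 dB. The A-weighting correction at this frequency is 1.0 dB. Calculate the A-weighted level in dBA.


Given values:
  SPL = 56.6 dB
  A-weighting at 4000 Hz = 1.0 dB
Formula: L_A = SPL + A_weight
L_A = 56.6 + (1.0)
L_A = 57.6

57.6 dBA


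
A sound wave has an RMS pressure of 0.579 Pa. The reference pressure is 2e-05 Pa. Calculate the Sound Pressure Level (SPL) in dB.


Given values:
  p = 0.579 Pa
  p_ref = 2e-05 Pa
Formula: SPL = 20 * log10(p / p_ref)
Compute ratio: p / p_ref = 0.579 / 2e-05 = 28950
Compute log10: log10(28950) = 4.461649
Multiply: SPL = 20 * 4.461649 = 89.23

89.23 dB


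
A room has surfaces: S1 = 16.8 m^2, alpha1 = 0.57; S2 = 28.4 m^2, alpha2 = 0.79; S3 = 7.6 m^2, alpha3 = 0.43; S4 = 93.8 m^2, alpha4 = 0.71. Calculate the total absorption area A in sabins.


Given surfaces:
  Surface 1: 16.8 * 0.57 = 9.576
  Surface 2: 28.4 * 0.79 = 22.436
  Surface 3: 7.6 * 0.43 = 3.268
  Surface 4: 93.8 * 0.71 = 66.598
Formula: A = sum(Si * alpha_i)
A = 9.576 + 22.436 + 3.268 + 66.598
A = 101.88

101.88 sabins


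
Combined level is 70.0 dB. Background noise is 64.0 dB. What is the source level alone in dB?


Given values:
  L_total = 70.0 dB, L_bg = 64.0 dB
Formula: L_source = 10 * log10(10^(L_total/10) - 10^(L_bg/10))
Convert to linear:
  10^(70.0/10) = 10000000.0
  10^(64.0/10) = 2511886.4315
Difference: 10000000.0 - 2511886.4315 = 7488113.5685
L_source = 10 * log10(7488113.5685) = 68.74

68.74 dB


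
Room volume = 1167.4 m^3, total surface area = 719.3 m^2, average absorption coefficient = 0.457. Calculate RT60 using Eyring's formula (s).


Given values:
  V = 1167.4 m^3, S = 719.3 m^2, alpha = 0.457
Formula: RT60 = 0.161 * V / (-S * ln(1 - alpha))
Compute ln(1 - 0.457) = ln(0.543) = -0.610646
Denominator: -719.3 * -0.610646 = 439.2377
Numerator: 0.161 * 1167.4 = 187.9514
RT60 = 187.9514 / 439.2377 = 0.428

0.428 s


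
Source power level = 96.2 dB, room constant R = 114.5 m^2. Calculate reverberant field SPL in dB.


Given values:
  Lw = 96.2 dB, R = 114.5 m^2
Formula: SPL = Lw + 10 * log10(4 / R)
Compute 4 / R = 4 / 114.5 = 0.034934
Compute 10 * log10(0.034934) = -14.5675
SPL = 96.2 + (-14.5675) = 81.63

81.63 dB


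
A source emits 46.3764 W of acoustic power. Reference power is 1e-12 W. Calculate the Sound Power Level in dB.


Given values:
  W = 46.3764 W
  W_ref = 1e-12 W
Formula: SWL = 10 * log10(W / W_ref)
Compute ratio: W / W_ref = 46376400000000
Compute log10: log10(46376400000000) = 13.666297
Multiply: SWL = 10 * 13.666297 = 136.66

136.66 dB


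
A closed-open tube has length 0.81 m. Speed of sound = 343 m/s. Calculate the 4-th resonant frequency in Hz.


Given values:
  Tube type: closed-open, L = 0.81 m, c = 343 m/s, n = 4
Formula: f_n = (2n - 1) * c / (4 * L)
Compute 2n - 1 = 2*4 - 1 = 7
Compute 4 * L = 4 * 0.81 = 3.24
f = 7 * 343 / 3.24
f = 741.05

741.05 Hz


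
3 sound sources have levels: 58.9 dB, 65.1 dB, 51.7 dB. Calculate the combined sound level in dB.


Formula: L_total = 10 * log10( sum(10^(Li/10)) )
  Source 1: 10^(58.9/10) = 776247.1166
  Source 2: 10^(65.1/10) = 3235936.5693
  Source 3: 10^(51.7/10) = 147910.8388
Sum of linear values = 4160094.5247
L_total = 10 * log10(4160094.5247) = 66.19

66.19 dB


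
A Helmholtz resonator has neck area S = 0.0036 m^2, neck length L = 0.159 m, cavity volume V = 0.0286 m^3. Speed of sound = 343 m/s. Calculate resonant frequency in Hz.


Given values:
  S = 0.0036 m^2, L = 0.159 m, V = 0.0286 m^3, c = 343 m/s
Formula: f = (c / (2*pi)) * sqrt(S / (V * L))
Compute V * L = 0.0286 * 0.159 = 0.0045474
Compute S / (V * L) = 0.0036 / 0.0045474 = 0.7917
Compute sqrt(0.7917) = 0.889775
Compute c / (2*pi) = 343 / 6.283185 = 54.590148
f = 54.590148 * 0.889775 = 48.57

48.57 Hz


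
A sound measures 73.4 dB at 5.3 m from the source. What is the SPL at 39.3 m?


Given values:
  SPL1 = 73.4 dB, r1 = 5.3 m, r2 = 39.3 m
Formula: SPL2 = SPL1 - 20 * log10(r2 / r1)
Compute ratio: r2 / r1 = 39.3 / 5.3 = 7.4151
Compute log10: log10(7.4151) = 0.870117
Compute drop: 20 * 0.870117 = 17.4023
SPL2 = 73.4 - 17.4023 = 56.0

56.0 dB


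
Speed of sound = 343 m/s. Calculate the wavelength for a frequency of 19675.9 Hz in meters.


Given values:
  c = 343 m/s, f = 19675.9 Hz
Formula: lambda = c / f
lambda = 343 / 19675.9
lambda = 0.0174

0.0174 m


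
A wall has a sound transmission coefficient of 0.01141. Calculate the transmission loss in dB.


Given values:
  tau = 0.01141
Formula: TL = 10 * log10(1 / tau)
Compute 1 / tau = 1 / 0.01141 = 87.6424
Compute log10(87.6424) = 1.942714
TL = 10 * 1.942714 = 19.43

19.43 dB


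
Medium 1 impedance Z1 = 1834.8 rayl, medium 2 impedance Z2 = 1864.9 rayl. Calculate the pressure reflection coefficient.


Given values:
  Z1 = 1834.8 rayl, Z2 = 1864.9 rayl
Formula: R = (Z2 - Z1) / (Z2 + Z1)
Numerator: Z2 - Z1 = 1864.9 - 1834.8 = 30.1
Denominator: Z2 + Z1 = 1864.9 + 1834.8 = 3699.7
R = 30.1 / 3699.7 = 0.0081

0.0081


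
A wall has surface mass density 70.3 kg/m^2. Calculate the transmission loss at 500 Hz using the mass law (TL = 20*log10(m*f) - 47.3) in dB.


Given values:
  m = 70.3 kg/m^2, f = 500 Hz
Formula: TL = 20 * log10(m * f) - 47.3
Compute m * f = 70.3 * 500 = 35150.0
Compute log10(35150.0) = 4.545925
Compute 20 * 4.545925 = 90.9185
TL = 90.9185 - 47.3 = 43.62

43.62 dB


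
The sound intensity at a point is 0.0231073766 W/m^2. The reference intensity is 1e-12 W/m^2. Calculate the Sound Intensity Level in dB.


Given values:
  I = 0.0231073766 W/m^2
  I_ref = 1e-12 W/m^2
Formula: SIL = 10 * log10(I / I_ref)
Compute ratio: I / I_ref = 23107376600
Compute log10: log10(23107376600) = 10.363751
Multiply: SIL = 10 * 10.363751 = 103.64

103.64 dB


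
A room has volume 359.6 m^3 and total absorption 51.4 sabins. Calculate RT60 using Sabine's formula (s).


Given values:
  V = 359.6 m^3
  A = 51.4 sabins
Formula: RT60 = 0.161 * V / A
Numerator: 0.161 * 359.6 = 57.8956
RT60 = 57.8956 / 51.4 = 1.126

1.126 s


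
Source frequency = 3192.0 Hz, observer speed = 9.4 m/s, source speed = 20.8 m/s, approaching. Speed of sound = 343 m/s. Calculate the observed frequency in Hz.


Given values:
  f_s = 3192.0 Hz, v_o = 9.4 m/s, v_s = 20.8 m/s
  Direction: approaching
Formula: f_o = f_s * (c + v_o) / (c - v_s)
Numerator: c + v_o = 343 + 9.4 = 352.4
Denominator: c - v_s = 343 - 20.8 = 322.2
f_o = 3192.0 * 352.4 / 322.2 = 3491.19

3491.19 Hz


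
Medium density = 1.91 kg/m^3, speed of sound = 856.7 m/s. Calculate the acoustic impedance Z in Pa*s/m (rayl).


Given values:
  rho = 1.91 kg/m^3
  c = 856.7 m/s
Formula: Z = rho * c
Z = 1.91 * 856.7
Z = 1636.3

1636.3 rayl


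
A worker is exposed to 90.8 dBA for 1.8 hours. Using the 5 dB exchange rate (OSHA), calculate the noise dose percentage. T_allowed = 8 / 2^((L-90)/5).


Given values:
  L = 90.8 dBA, T = 1.8 hours
Formula: T_allowed = 8 / 2^((L - 90) / 5)
Compute exponent: (90.8 - 90) / 5 = 0.16
Compute 2^(0.16) = 1.117287
T_allowed = 8 / 1.117287 = 7.160201 hours
Dose = (T / T_allowed) * 100
Dose = (1.8 / 7.160201) * 100 = 25.14

25.14 %


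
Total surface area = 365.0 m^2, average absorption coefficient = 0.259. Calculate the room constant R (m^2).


Given values:
  S = 365.0 m^2, alpha = 0.259
Formula: R = S * alpha / (1 - alpha)
Numerator: 365.0 * 0.259 = 94.535
Denominator: 1 - 0.259 = 0.741
R = 94.535 / 0.741 = 127.58

127.58 m^2


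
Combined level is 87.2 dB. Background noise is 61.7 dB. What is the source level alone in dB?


Given values:
  L_total = 87.2 dB, L_bg = 61.7 dB
Formula: L_source = 10 * log10(10^(L_total/10) - 10^(L_bg/10))
Convert to linear:
  10^(87.2/10) = 524807460.2498
  10^(61.7/10) = 1479108.3882
Difference: 524807460.2498 - 1479108.3882 = 523328351.8616
L_source = 10 * log10(523328351.8616) = 87.19

87.19 dB


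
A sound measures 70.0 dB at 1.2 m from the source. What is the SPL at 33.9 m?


Given values:
  SPL1 = 70.0 dB, r1 = 1.2 m, r2 = 33.9 m
Formula: SPL2 = SPL1 - 20 * log10(r2 / r1)
Compute ratio: r2 / r1 = 33.9 / 1.2 = 28.25
Compute log10: log10(28.25) = 1.451018
Compute drop: 20 * 1.451018 = 29.0204
SPL2 = 70.0 - 29.0204 = 40.98

40.98 dB


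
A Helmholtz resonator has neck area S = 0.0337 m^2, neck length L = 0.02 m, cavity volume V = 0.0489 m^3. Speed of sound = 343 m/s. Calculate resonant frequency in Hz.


Given values:
  S = 0.0337 m^2, L = 0.02 m, V = 0.0489 m^3, c = 343 m/s
Formula: f = (c / (2*pi)) * sqrt(S / (V * L))
Compute V * L = 0.0489 * 0.02 = 0.000978
Compute S / (V * L) = 0.0337 / 0.000978 = 34.4581
Compute sqrt(34.4581) = 5.870102
Compute c / (2*pi) = 343 / 6.283185 = 54.590148
f = 54.590148 * 5.870102 = 320.45

320.45 Hz


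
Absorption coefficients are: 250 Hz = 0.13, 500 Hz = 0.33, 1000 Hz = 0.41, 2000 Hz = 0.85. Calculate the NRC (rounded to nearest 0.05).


Given values:
  a_250 = 0.13, a_500 = 0.33
  a_1000 = 0.41, a_2000 = 0.85
Formula: NRC = (a250 + a500 + a1000 + a2000) / 4
Sum = 0.13 + 0.33 + 0.41 + 0.85 = 1.72
NRC = 1.72 / 4 = 0.43
Rounded to nearest 0.05: 0.45

0.45


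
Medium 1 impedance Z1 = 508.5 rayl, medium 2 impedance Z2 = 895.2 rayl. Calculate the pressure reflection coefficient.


Given values:
  Z1 = 508.5 rayl, Z2 = 895.2 rayl
Formula: R = (Z2 - Z1) / (Z2 + Z1)
Numerator: Z2 - Z1 = 895.2 - 508.5 = 386.7
Denominator: Z2 + Z1 = 895.2 + 508.5 = 1403.7
R = 386.7 / 1403.7 = 0.2755

0.2755


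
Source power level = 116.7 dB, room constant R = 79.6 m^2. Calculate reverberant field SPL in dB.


Given values:
  Lw = 116.7 dB, R = 79.6 m^2
Formula: SPL = Lw + 10 * log10(4 / R)
Compute 4 / R = 4 / 79.6 = 0.050251
Compute 10 * log10(0.050251) = -12.9886
SPL = 116.7 + (-12.9886) = 103.71

103.71 dB


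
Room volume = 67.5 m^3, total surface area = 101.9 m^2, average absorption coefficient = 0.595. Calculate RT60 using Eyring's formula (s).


Given values:
  V = 67.5 m^3, S = 101.9 m^2, alpha = 0.595
Formula: RT60 = 0.161 * V / (-S * ln(1 - alpha))
Compute ln(1 - 0.595) = ln(0.405) = -0.903868
Denominator: -101.9 * -0.903868 = 92.1041
Numerator: 0.161 * 67.5 = 10.8675
RT60 = 10.8675 / 92.1041 = 0.118

0.118 s


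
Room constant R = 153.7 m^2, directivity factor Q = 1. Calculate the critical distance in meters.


Given values:
  R = 153.7 m^2, Q = 1
Formula: d_c = 0.141 * sqrt(Q * R)
Compute Q * R = 1 * 153.7 = 153.7
Compute sqrt(153.7) = 12.3976
d_c = 0.141 * 12.3976 = 1.748

1.748 m


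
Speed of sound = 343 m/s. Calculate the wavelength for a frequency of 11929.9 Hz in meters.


Given values:
  c = 343 m/s, f = 11929.9 Hz
Formula: lambda = c / f
lambda = 343 / 11929.9
lambda = 0.0288

0.0288 m


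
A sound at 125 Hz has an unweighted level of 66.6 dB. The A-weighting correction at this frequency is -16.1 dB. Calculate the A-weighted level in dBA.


Given values:
  SPL = 66.6 dB
  A-weighting at 125 Hz = -16.1 dB
Formula: L_A = SPL + A_weight
L_A = 66.6 + (-16.1)
L_A = 50.5

50.5 dBA


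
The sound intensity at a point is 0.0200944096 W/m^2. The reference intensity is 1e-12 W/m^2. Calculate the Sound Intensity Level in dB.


Given values:
  I = 0.0200944096 W/m^2
  I_ref = 1e-12 W/m^2
Formula: SIL = 10 * log10(I / I_ref)
Compute ratio: I / I_ref = 20094409600
Compute log10: log10(20094409600) = 10.303075
Multiply: SIL = 10 * 10.303075 = 103.03

103.03 dB


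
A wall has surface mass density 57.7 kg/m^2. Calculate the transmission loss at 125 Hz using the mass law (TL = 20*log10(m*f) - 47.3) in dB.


Given values:
  m = 57.7 kg/m^2, f = 125 Hz
Formula: TL = 20 * log10(m * f) - 47.3
Compute m * f = 57.7 * 125 = 7212.5
Compute log10(7212.5) = 3.858086
Compute 20 * 3.858086 = 77.1617
TL = 77.1617 - 47.3 = 29.86

29.86 dB


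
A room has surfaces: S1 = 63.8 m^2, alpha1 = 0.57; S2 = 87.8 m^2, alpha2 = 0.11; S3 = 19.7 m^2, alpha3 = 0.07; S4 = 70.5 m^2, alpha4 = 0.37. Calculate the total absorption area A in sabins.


Given surfaces:
  Surface 1: 63.8 * 0.57 = 36.366
  Surface 2: 87.8 * 0.11 = 9.658
  Surface 3: 19.7 * 0.07 = 1.379
  Surface 4: 70.5 * 0.37 = 26.085
Formula: A = sum(Si * alpha_i)
A = 36.366 + 9.658 + 1.379 + 26.085
A = 73.49

73.49 sabins


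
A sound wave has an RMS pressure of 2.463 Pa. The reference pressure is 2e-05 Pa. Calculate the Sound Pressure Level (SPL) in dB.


Given values:
  p = 2.463 Pa
  p_ref = 2e-05 Pa
Formula: SPL = 20 * log10(p / p_ref)
Compute ratio: p / p_ref = 2.463 / 2e-05 = 123150
Compute log10: log10(123150) = 5.090434
Multiply: SPL = 20 * 5.090434 = 101.81

101.81 dB


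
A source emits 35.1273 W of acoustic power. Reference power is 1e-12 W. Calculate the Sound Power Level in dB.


Given values:
  W = 35.1273 W
  W_ref = 1e-12 W
Formula: SWL = 10 * log10(W / W_ref)
Compute ratio: W / W_ref = 35127300000000
Compute log10: log10(35127300000000) = 13.545645
Multiply: SWL = 10 * 13.545645 = 135.46

135.46 dB


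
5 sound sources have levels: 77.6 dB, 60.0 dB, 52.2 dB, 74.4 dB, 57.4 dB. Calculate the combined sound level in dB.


Formula: L_total = 10 * log10( sum(10^(Li/10)) )
  Source 1: 10^(77.6/10) = 57543993.7337
  Source 2: 10^(60.0/10) = 1000000.0
  Source 3: 10^(52.2/10) = 165958.6907
  Source 4: 10^(74.4/10) = 27542287.0334
  Source 5: 10^(57.4/10) = 549540.8739
Sum of linear values = 86801780.3317
L_total = 10 * log10(86801780.3317) = 79.39

79.39 dB


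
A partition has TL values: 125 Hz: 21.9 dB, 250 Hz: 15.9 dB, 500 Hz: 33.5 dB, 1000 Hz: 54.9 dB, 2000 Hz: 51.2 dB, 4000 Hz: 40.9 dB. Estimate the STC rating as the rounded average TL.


Given TL values at each frequency:
  125 Hz: 21.9 dB
  250 Hz: 15.9 dB
  500 Hz: 33.5 dB
  1000 Hz: 54.9 dB
  2000 Hz: 51.2 dB
  4000 Hz: 40.9 dB
Formula: STC ~ round(average of TL values)
Sum = 21.9 + 15.9 + 33.5 + 54.9 + 51.2 + 40.9 = 218.3
Average = 218.3 / 6 = 36.38
Rounded: 36

36


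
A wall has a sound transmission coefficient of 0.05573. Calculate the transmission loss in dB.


Given values:
  tau = 0.05573
Formula: TL = 10 * log10(1 / tau)
Compute 1 / tau = 1 / 0.05573 = 17.9437
Compute log10(17.9437) = 1.253912
TL = 10 * 1.253912 = 12.54

12.54 dB


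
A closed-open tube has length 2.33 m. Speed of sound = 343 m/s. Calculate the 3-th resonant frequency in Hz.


Given values:
  Tube type: closed-open, L = 2.33 m, c = 343 m/s, n = 3
Formula: f_n = (2n - 1) * c / (4 * L)
Compute 2n - 1 = 2*3 - 1 = 5
Compute 4 * L = 4 * 2.33 = 9.32
f = 5 * 343 / 9.32
f = 184.01

184.01 Hz


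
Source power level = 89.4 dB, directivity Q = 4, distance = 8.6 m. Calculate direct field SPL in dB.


Given values:
  Lw = 89.4 dB, Q = 4, r = 8.6 m
Formula: SPL = Lw + 10 * log10(Q / (4 * pi * r^2))
Compute 4 * pi * r^2 = 4 * pi * 8.6^2 = 929.4088
Compute Q / denom = 4 / 929.4088 = 0.00430381
Compute 10 * log10(0.00430381) = -23.6615
SPL = 89.4 + (-23.6615) = 65.74

65.74 dB


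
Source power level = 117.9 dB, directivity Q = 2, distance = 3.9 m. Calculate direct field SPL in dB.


Given values:
  Lw = 117.9 dB, Q = 2, r = 3.9 m
Formula: SPL = Lw + 10 * log10(Q / (4 * pi * r^2))
Compute 4 * pi * r^2 = 4 * pi * 3.9^2 = 191.1345
Compute Q / denom = 2 / 191.1345 = 0.01046384
Compute 10 * log10(0.01046384) = -19.8031
SPL = 117.9 + (-19.8031) = 98.1

98.1 dB


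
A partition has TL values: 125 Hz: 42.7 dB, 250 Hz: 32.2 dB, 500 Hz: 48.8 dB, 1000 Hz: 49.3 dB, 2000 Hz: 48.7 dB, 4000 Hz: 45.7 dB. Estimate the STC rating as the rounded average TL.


Given TL values at each frequency:
  125 Hz: 42.7 dB
  250 Hz: 32.2 dB
  500 Hz: 48.8 dB
  1000 Hz: 49.3 dB
  2000 Hz: 48.7 dB
  4000 Hz: 45.7 dB
Formula: STC ~ round(average of TL values)
Sum = 42.7 + 32.2 + 48.8 + 49.3 + 48.7 + 45.7 = 267.4
Average = 267.4 / 6 = 44.57
Rounded: 45

45


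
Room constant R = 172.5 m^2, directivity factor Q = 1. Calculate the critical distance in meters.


Given values:
  R = 172.5 m^2, Q = 1
Formula: d_c = 0.141 * sqrt(Q * R)
Compute Q * R = 1 * 172.5 = 172.5
Compute sqrt(172.5) = 13.1339
d_c = 0.141 * 13.1339 = 1.852

1.852 m


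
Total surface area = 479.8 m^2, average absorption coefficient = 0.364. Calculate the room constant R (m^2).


Given values:
  S = 479.8 m^2, alpha = 0.364
Formula: R = S * alpha / (1 - alpha)
Numerator: 479.8 * 0.364 = 174.6472
Denominator: 1 - 0.364 = 0.636
R = 174.6472 / 0.636 = 274.6

274.6 m^2


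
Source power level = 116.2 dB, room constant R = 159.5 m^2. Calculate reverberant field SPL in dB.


Given values:
  Lw = 116.2 dB, R = 159.5 m^2
Formula: SPL = Lw + 10 * log10(4 / R)
Compute 4 / R = 4 / 159.5 = 0.025078
Compute 10 * log10(0.025078) = -16.0071
SPL = 116.2 + (-16.0071) = 100.19

100.19 dB


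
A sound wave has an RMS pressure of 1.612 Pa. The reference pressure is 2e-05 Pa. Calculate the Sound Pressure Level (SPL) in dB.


Given values:
  p = 1.612 Pa
  p_ref = 2e-05 Pa
Formula: SPL = 20 * log10(p / p_ref)
Compute ratio: p / p_ref = 1.612 / 2e-05 = 80600
Compute log10: log10(80600) = 4.906335
Multiply: SPL = 20 * 4.906335 = 98.13

98.13 dB


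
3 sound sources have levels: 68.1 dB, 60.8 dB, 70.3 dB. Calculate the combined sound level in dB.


Formula: L_total = 10 * log10( sum(10^(Li/10)) )
  Source 1: 10^(68.1/10) = 6456542.2903
  Source 2: 10^(60.8/10) = 1202264.4346
  Source 3: 10^(70.3/10) = 10715193.0524
Sum of linear values = 18373999.7773
L_total = 10 * log10(18373999.7773) = 72.64

72.64 dB


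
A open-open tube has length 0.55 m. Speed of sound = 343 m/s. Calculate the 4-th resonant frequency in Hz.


Given values:
  Tube type: open-open, L = 0.55 m, c = 343 m/s, n = 4
Formula: f_n = n * c / (2 * L)
Compute 2 * L = 2 * 0.55 = 1.1
f = 4 * 343 / 1.1
f = 1247.27

1247.27 Hz


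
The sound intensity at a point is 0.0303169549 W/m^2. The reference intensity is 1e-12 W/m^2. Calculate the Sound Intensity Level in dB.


Given values:
  I = 0.0303169549 W/m^2
  I_ref = 1e-12 W/m^2
Formula: SIL = 10 * log10(I / I_ref)
Compute ratio: I / I_ref = 30316954900
Compute log10: log10(30316954900) = 10.481686
Multiply: SIL = 10 * 10.481686 = 104.82

104.82 dB


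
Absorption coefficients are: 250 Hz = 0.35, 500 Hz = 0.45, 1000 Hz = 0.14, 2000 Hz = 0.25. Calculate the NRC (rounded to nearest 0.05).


Given values:
  a_250 = 0.35, a_500 = 0.45
  a_1000 = 0.14, a_2000 = 0.25
Formula: NRC = (a250 + a500 + a1000 + a2000) / 4
Sum = 0.35 + 0.45 + 0.14 + 0.25 = 1.19
NRC = 1.19 / 4 = 0.2975
Rounded to nearest 0.05: 0.3

0.3


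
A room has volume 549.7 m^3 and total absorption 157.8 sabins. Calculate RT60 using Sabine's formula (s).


Given values:
  V = 549.7 m^3
  A = 157.8 sabins
Formula: RT60 = 0.161 * V / A
Numerator: 0.161 * 549.7 = 88.5017
RT60 = 88.5017 / 157.8 = 0.561

0.561 s


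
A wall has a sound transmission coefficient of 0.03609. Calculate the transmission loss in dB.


Given values:
  tau = 0.03609
Formula: TL = 10 * log10(1 / tau)
Compute 1 / tau = 1 / 0.03609 = 27.7085
Compute log10(27.7085) = 1.442613
TL = 10 * 1.442613 = 14.43

14.43 dB


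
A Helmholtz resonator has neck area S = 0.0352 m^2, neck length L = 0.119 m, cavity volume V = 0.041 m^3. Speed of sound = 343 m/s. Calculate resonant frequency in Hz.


Given values:
  S = 0.0352 m^2, L = 0.119 m, V = 0.041 m^3, c = 343 m/s
Formula: f = (c / (2*pi)) * sqrt(S / (V * L))
Compute V * L = 0.041 * 0.119 = 0.004879
Compute S / (V * L) = 0.0352 / 0.004879 = 7.2146
Compute sqrt(7.2146) = 2.686001
Compute c / (2*pi) = 343 / 6.283185 = 54.590148
f = 54.590148 * 2.686001 = 146.63

146.63 Hz


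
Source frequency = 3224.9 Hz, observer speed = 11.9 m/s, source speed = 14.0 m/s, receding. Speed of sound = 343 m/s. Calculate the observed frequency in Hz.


Given values:
  f_s = 3224.9 Hz, v_o = 11.9 m/s, v_s = 14.0 m/s
  Direction: receding
Formula: f_o = f_s * (c - v_o) / (c + v_s)
Numerator: c - v_o = 343 - 11.9 = 331.1
Denominator: c + v_s = 343 + 14.0 = 357.0
f_o = 3224.9 * 331.1 / 357.0 = 2990.94

2990.94 Hz


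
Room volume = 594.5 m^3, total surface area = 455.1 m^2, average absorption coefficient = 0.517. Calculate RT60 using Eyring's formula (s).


Given values:
  V = 594.5 m^3, S = 455.1 m^2, alpha = 0.517
Formula: RT60 = 0.161 * V / (-S * ln(1 - alpha))
Compute ln(1 - 0.517) = ln(0.483) = -0.727739
Denominator: -455.1 * -0.727739 = 331.194
Numerator: 0.161 * 594.5 = 95.7145
RT60 = 95.7145 / 331.194 = 0.289

0.289 s


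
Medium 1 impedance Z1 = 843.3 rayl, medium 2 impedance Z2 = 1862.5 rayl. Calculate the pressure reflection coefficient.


Given values:
  Z1 = 843.3 rayl, Z2 = 1862.5 rayl
Formula: R = (Z2 - Z1) / (Z2 + Z1)
Numerator: Z2 - Z1 = 1862.5 - 843.3 = 1019.2
Denominator: Z2 + Z1 = 1862.5 + 843.3 = 2705.8
R = 1019.2 / 2705.8 = 0.3767

0.3767


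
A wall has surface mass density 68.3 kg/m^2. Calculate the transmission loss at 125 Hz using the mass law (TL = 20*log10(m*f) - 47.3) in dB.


Given values:
  m = 68.3 kg/m^2, f = 125 Hz
Formula: TL = 20 * log10(m * f) - 47.3
Compute m * f = 68.3 * 125 = 8537.5
Compute log10(8537.5) = 3.931331
Compute 20 * 3.931331 = 78.6266
TL = 78.6266 - 47.3 = 31.33

31.33 dB


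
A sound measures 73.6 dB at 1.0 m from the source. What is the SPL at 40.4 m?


Given values:
  SPL1 = 73.6 dB, r1 = 1.0 m, r2 = 40.4 m
Formula: SPL2 = SPL1 - 20 * log10(r2 / r1)
Compute ratio: r2 / r1 = 40.4 / 1.0 = 40.4
Compute log10: log10(40.4) = 1.606381
Compute drop: 20 * 1.606381 = 32.1276
SPL2 = 73.6 - 32.1276 = 41.47

41.47 dB


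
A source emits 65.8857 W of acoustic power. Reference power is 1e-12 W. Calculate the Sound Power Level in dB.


Given values:
  W = 65.8857 W
  W_ref = 1e-12 W
Formula: SWL = 10 * log10(W / W_ref)
Compute ratio: W / W_ref = 65885700000000
Compute log10: log10(65885700000000) = 13.818791
Multiply: SWL = 10 * 13.818791 = 138.19

138.19 dB


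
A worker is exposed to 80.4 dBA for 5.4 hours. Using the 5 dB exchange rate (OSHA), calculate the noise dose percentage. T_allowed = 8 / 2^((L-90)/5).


Given values:
  L = 80.4 dBA, T = 5.4 hours
Formula: T_allowed = 8 / 2^((L - 90) / 5)
Compute exponent: (80.4 - 90) / 5 = -1.92
Compute 2^(-1.92) = 0.264255
T_allowed = 8 / 0.264255 = 30.273789 hours
Dose = (T / T_allowed) * 100
Dose = (5.4 / 30.273789) * 100 = 17.84

17.84 %


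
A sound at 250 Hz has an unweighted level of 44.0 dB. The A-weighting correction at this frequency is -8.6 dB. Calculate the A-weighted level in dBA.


Given values:
  SPL = 44.0 dB
  A-weighting at 250 Hz = -8.6 dB
Formula: L_A = SPL + A_weight
L_A = 44.0 + (-8.6)
L_A = 35.4

35.4 dBA


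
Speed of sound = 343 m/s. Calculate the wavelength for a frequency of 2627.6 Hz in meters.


Given values:
  c = 343 m/s, f = 2627.6 Hz
Formula: lambda = c / f
lambda = 343 / 2627.6
lambda = 0.1305

0.1305 m


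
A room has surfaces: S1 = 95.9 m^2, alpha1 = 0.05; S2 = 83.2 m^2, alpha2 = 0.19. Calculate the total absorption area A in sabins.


Given surfaces:
  Surface 1: 95.9 * 0.05 = 4.795
  Surface 2: 83.2 * 0.19 = 15.808
Formula: A = sum(Si * alpha_i)
A = 4.795 + 15.808
A = 20.6

20.6 sabins


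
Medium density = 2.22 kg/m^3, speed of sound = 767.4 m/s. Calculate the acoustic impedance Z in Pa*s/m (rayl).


Given values:
  rho = 2.22 kg/m^3
  c = 767.4 m/s
Formula: Z = rho * c
Z = 2.22 * 767.4
Z = 1703.63

1703.63 rayl


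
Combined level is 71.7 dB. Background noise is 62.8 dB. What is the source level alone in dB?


Given values:
  L_total = 71.7 dB, L_bg = 62.8 dB
Formula: L_source = 10 * log10(10^(L_total/10) - 10^(L_bg/10))
Convert to linear:
  10^(71.7/10) = 14791083.8817
  10^(62.8/10) = 1905460.718
Difference: 14791083.8817 - 1905460.718 = 12885623.1637
L_source = 10 * log10(12885623.1637) = 71.1

71.1 dB


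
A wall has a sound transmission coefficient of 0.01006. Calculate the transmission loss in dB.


Given values:
  tau = 0.01006
Formula: TL = 10 * log10(1 / tau)
Compute 1 / tau = 1 / 0.01006 = 99.4036
Compute log10(99.4036) = 1.997402
TL = 10 * 1.997402 = 19.97

19.97 dB


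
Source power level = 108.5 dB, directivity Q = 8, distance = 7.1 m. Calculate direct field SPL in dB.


Given values:
  Lw = 108.5 dB, Q = 8, r = 7.1 m
Formula: SPL = Lw + 10 * log10(Q / (4 * pi * r^2))
Compute 4 * pi * r^2 = 4 * pi * 7.1^2 = 633.4707
Compute Q / denom = 8 / 633.4707 = 0.01262884
Compute 10 * log10(0.01262884) = -18.9864
SPL = 108.5 + (-18.9864) = 89.51

89.51 dB


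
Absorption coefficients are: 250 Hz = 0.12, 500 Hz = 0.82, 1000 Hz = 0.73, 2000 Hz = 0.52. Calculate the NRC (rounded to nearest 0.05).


Given values:
  a_250 = 0.12, a_500 = 0.82
  a_1000 = 0.73, a_2000 = 0.52
Formula: NRC = (a250 + a500 + a1000 + a2000) / 4
Sum = 0.12 + 0.82 + 0.73 + 0.52 = 2.19
NRC = 2.19 / 4 = 0.5475
Rounded to nearest 0.05: 0.55

0.55


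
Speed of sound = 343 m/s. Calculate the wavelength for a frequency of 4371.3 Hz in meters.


Given values:
  c = 343 m/s, f = 4371.3 Hz
Formula: lambda = c / f
lambda = 343 / 4371.3
lambda = 0.0785

0.0785 m


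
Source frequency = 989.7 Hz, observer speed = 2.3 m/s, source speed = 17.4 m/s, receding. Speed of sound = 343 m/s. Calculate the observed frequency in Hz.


Given values:
  f_s = 989.7 Hz, v_o = 2.3 m/s, v_s = 17.4 m/s
  Direction: receding
Formula: f_o = f_s * (c - v_o) / (c + v_s)
Numerator: c - v_o = 343 - 2.3 = 340.7
Denominator: c + v_s = 343 + 17.4 = 360.4
f_o = 989.7 * 340.7 / 360.4 = 935.6

935.6 Hz


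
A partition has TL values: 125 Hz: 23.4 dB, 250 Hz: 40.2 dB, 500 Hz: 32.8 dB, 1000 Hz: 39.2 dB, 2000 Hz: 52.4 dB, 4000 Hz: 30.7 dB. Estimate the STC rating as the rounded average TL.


Given TL values at each frequency:
  125 Hz: 23.4 dB
  250 Hz: 40.2 dB
  500 Hz: 32.8 dB
  1000 Hz: 39.2 dB
  2000 Hz: 52.4 dB
  4000 Hz: 30.7 dB
Formula: STC ~ round(average of TL values)
Sum = 23.4 + 40.2 + 32.8 + 39.2 + 52.4 + 30.7 = 218.7
Average = 218.7 / 6 = 36.45
Rounded: 36

36


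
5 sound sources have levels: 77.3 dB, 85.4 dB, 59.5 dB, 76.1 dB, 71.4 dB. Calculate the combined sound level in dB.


Formula: L_total = 10 * log10( sum(10^(Li/10)) )
  Source 1: 10^(77.3/10) = 53703179.637
  Source 2: 10^(85.4/10) = 346736850.4525
  Source 3: 10^(59.5/10) = 891250.9381
  Source 4: 10^(76.1/10) = 40738027.7804
  Source 5: 10^(71.4/10) = 13803842.646
Sum of linear values = 455873151.454
L_total = 10 * log10(455873151.454) = 86.59

86.59 dB


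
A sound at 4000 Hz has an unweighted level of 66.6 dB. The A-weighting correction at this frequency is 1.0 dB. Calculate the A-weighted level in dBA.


Given values:
  SPL = 66.6 dB
  A-weighting at 4000 Hz = 1.0 dB
Formula: L_A = SPL + A_weight
L_A = 66.6 + (1.0)
L_A = 67.6

67.6 dBA


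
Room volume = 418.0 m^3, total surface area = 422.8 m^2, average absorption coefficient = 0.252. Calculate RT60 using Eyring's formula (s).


Given values:
  V = 418.0 m^3, S = 422.8 m^2, alpha = 0.252
Formula: RT60 = 0.161 * V / (-S * ln(1 - alpha))
Compute ln(1 - 0.252) = ln(0.748) = -0.290352
Denominator: -422.8 * -0.290352 = 122.7608
Numerator: 0.161 * 418.0 = 67.298
RT60 = 67.298 / 122.7608 = 0.548

0.548 s


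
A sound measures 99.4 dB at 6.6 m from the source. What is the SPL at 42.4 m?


Given values:
  SPL1 = 99.4 dB, r1 = 6.6 m, r2 = 42.4 m
Formula: SPL2 = SPL1 - 20 * log10(r2 / r1)
Compute ratio: r2 / r1 = 42.4 / 6.6 = 6.4242
Compute log10: log10(6.4242) = 0.807819
Compute drop: 20 * 0.807819 = 16.1564
SPL2 = 99.4 - 16.1564 = 83.24

83.24 dB


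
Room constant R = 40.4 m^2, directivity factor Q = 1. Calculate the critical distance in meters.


Given values:
  R = 40.4 m^2, Q = 1
Formula: d_c = 0.141 * sqrt(Q * R)
Compute Q * R = 1 * 40.4 = 40.4
Compute sqrt(40.4) = 6.3561
d_c = 0.141 * 6.3561 = 0.896

0.896 m


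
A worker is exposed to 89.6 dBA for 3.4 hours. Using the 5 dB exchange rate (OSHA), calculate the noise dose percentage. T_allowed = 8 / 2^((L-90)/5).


Given values:
  L = 89.6 dBA, T = 3.4 hours
Formula: T_allowed = 8 / 2^((L - 90) / 5)
Compute exponent: (89.6 - 90) / 5 = -0.08
Compute 2^(-0.08) = 0.946058
T_allowed = 8 / 0.946058 = 8.456141 hours
Dose = (T / T_allowed) * 100
Dose = (3.4 / 8.456141) * 100 = 40.21

40.21 %


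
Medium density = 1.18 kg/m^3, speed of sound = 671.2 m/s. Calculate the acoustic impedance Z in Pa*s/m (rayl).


Given values:
  rho = 1.18 kg/m^3
  c = 671.2 m/s
Formula: Z = rho * c
Z = 1.18 * 671.2
Z = 792.02

792.02 rayl


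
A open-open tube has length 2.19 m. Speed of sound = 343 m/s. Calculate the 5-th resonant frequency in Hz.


Given values:
  Tube type: open-open, L = 2.19 m, c = 343 m/s, n = 5
Formula: f_n = n * c / (2 * L)
Compute 2 * L = 2 * 2.19 = 4.38
f = 5 * 343 / 4.38
f = 391.55

391.55 Hz


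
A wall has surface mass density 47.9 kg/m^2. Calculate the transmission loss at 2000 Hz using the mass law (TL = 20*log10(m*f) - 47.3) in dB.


Given values:
  m = 47.9 kg/m^2, f = 2000 Hz
Formula: TL = 20 * log10(m * f) - 47.3
Compute m * f = 47.9 * 2000 = 95800.0
Compute log10(95800.0) = 4.981366
Compute 20 * 4.981366 = 99.6273
TL = 99.6273 - 47.3 = 52.33

52.33 dB


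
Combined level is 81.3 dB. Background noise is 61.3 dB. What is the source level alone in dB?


Given values:
  L_total = 81.3 dB, L_bg = 61.3 dB
Formula: L_source = 10 * log10(10^(L_total/10) - 10^(L_bg/10))
Convert to linear:
  10^(81.3/10) = 134896288.2592
  10^(61.3/10) = 1348962.8826
Difference: 134896288.2592 - 1348962.8826 = 133547325.3766
L_source = 10 * log10(133547325.3766) = 81.26

81.26 dB


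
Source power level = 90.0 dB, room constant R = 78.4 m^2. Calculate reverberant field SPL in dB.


Given values:
  Lw = 90.0 dB, R = 78.4 m^2
Formula: SPL = Lw + 10 * log10(4 / R)
Compute 4 / R = 4 / 78.4 = 0.05102
Compute 10 * log10(0.05102) = -12.9226
SPL = 90.0 + (-12.9226) = 77.08

77.08 dB


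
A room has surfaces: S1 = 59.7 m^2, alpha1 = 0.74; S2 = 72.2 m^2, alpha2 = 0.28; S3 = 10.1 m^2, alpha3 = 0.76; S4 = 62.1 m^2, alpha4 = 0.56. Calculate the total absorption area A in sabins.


Given surfaces:
  Surface 1: 59.7 * 0.74 = 44.178
  Surface 2: 72.2 * 0.28 = 20.216
  Surface 3: 10.1 * 0.76 = 7.676
  Surface 4: 62.1 * 0.56 = 34.776
Formula: A = sum(Si * alpha_i)
A = 44.178 + 20.216 + 7.676 + 34.776
A = 106.85

106.85 sabins


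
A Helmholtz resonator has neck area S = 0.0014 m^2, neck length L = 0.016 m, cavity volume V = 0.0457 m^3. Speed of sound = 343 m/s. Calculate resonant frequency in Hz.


Given values:
  S = 0.0014 m^2, L = 0.016 m, V = 0.0457 m^3, c = 343 m/s
Formula: f = (c / (2*pi)) * sqrt(S / (V * L))
Compute V * L = 0.0457 * 0.016 = 0.0007312
Compute S / (V * L) = 0.0014 / 0.0007312 = 1.9147
Compute sqrt(1.9147) = 1.383727
Compute c / (2*pi) = 343 / 6.283185 = 54.590148
f = 54.590148 * 1.383727 = 75.54

75.54 Hz


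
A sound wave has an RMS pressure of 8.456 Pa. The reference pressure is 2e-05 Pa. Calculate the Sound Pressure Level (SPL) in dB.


Given values:
  p = 8.456 Pa
  p_ref = 2e-05 Pa
Formula: SPL = 20 * log10(p / p_ref)
Compute ratio: p / p_ref = 8.456 / 2e-05 = 422800
Compute log10: log10(422800) = 5.626135
Multiply: SPL = 20 * 5.626135 = 112.52

112.52 dB


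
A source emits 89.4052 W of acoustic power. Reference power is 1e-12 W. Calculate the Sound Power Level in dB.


Given values:
  W = 89.4052 W
  W_ref = 1e-12 W
Formula: SWL = 10 * log10(W / W_ref)
Compute ratio: W / W_ref = 89405200000000
Compute log10: log10(89405200000000) = 13.951363
Multiply: SWL = 10 * 13.951363 = 139.51

139.51 dB


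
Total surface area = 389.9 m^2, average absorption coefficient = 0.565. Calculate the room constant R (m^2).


Given values:
  S = 389.9 m^2, alpha = 0.565
Formula: R = S * alpha / (1 - alpha)
Numerator: 389.9 * 0.565 = 220.2935
Denominator: 1 - 0.565 = 0.435
R = 220.2935 / 0.435 = 506.42

506.42 m^2


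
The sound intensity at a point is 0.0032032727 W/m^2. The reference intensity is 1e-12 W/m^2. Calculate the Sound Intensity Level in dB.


Given values:
  I = 0.0032032727 W/m^2
  I_ref = 1e-12 W/m^2
Formula: SIL = 10 * log10(I / I_ref)
Compute ratio: I / I_ref = 3203272700
Compute log10: log10(3203272700) = 9.505594
Multiply: SIL = 10 * 9.505594 = 95.06

95.06 dB


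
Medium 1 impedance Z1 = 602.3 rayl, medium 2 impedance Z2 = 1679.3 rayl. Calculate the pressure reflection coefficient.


Given values:
  Z1 = 602.3 rayl, Z2 = 1679.3 rayl
Formula: R = (Z2 - Z1) / (Z2 + Z1)
Numerator: Z2 - Z1 = 1679.3 - 602.3 = 1077.0
Denominator: Z2 + Z1 = 1679.3 + 602.3 = 2281.6
R = 1077.0 / 2281.6 = 0.472

0.472


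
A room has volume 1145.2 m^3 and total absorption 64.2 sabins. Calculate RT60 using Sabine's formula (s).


Given values:
  V = 1145.2 m^3
  A = 64.2 sabins
Formula: RT60 = 0.161 * V / A
Numerator: 0.161 * 1145.2 = 184.3772
RT60 = 184.3772 / 64.2 = 2.872

2.872 s


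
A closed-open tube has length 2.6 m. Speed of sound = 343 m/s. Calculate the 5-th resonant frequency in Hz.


Given values:
  Tube type: closed-open, L = 2.6 m, c = 343 m/s, n = 5
Formula: f_n = (2n - 1) * c / (4 * L)
Compute 2n - 1 = 2*5 - 1 = 9
Compute 4 * L = 4 * 2.6 = 10.4
f = 9 * 343 / 10.4
f = 296.83

296.83 Hz


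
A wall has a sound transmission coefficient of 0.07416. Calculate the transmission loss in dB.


Given values:
  tau = 0.07416
Formula: TL = 10 * log10(1 / tau)
Compute 1 / tau = 1 / 0.07416 = 13.4844
Compute log10(13.4844) = 1.129832
TL = 10 * 1.129832 = 11.3

11.3 dB


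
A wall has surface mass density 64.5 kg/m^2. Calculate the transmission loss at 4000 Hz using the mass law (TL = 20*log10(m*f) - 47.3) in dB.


Given values:
  m = 64.5 kg/m^2, f = 4000 Hz
Formula: TL = 20 * log10(m * f) - 47.3
Compute m * f = 64.5 * 4000 = 258000.0
Compute log10(258000.0) = 5.41162
Compute 20 * 5.41162 = 108.2324
TL = 108.2324 - 47.3 = 60.93

60.93 dB


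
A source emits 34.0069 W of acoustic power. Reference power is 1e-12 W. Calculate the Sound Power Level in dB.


Given values:
  W = 34.0069 W
  W_ref = 1e-12 W
Formula: SWL = 10 * log10(W / W_ref)
Compute ratio: W / W_ref = 34006900000000
Compute log10: log10(34006900000000) = 13.531567
Multiply: SWL = 10 * 13.531567 = 135.32

135.32 dB


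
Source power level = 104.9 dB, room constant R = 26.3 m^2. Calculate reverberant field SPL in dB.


Given values:
  Lw = 104.9 dB, R = 26.3 m^2
Formula: SPL = Lw + 10 * log10(4 / R)
Compute 4 / R = 4 / 26.3 = 0.152091
Compute 10 * log10(0.152091) = -8.179
SPL = 104.9 + (-8.179) = 96.72

96.72 dB


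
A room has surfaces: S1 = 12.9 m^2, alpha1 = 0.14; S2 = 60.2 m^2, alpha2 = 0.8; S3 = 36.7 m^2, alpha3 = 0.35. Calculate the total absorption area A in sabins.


Given surfaces:
  Surface 1: 12.9 * 0.14 = 1.806
  Surface 2: 60.2 * 0.8 = 48.16
  Surface 3: 36.7 * 0.35 = 12.845
Formula: A = sum(Si * alpha_i)
A = 1.806 + 48.16 + 12.845
A = 62.81

62.81 sabins


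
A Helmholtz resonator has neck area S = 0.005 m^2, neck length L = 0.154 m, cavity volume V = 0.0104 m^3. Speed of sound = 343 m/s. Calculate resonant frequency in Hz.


Given values:
  S = 0.005 m^2, L = 0.154 m, V = 0.0104 m^3, c = 343 m/s
Formula: f = (c / (2*pi)) * sqrt(S / (V * L))
Compute V * L = 0.0104 * 0.154 = 0.0016016
Compute S / (V * L) = 0.005 / 0.0016016 = 3.1219
Compute sqrt(3.1219) = 1.76689
Compute c / (2*pi) = 343 / 6.283185 = 54.590148
f = 54.590148 * 1.76689 = 96.45

96.45 Hz


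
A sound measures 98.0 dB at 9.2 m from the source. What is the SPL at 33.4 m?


Given values:
  SPL1 = 98.0 dB, r1 = 9.2 m, r2 = 33.4 m
Formula: SPL2 = SPL1 - 20 * log10(r2 / r1)
Compute ratio: r2 / r1 = 33.4 / 9.2 = 3.6304
Compute log10: log10(3.6304) = 0.559954
Compute drop: 20 * 0.559954 = 11.1991
SPL2 = 98.0 - 11.1991 = 86.8

86.8 dB


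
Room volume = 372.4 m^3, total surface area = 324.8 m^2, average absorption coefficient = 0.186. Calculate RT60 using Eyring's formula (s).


Given values:
  V = 372.4 m^3, S = 324.8 m^2, alpha = 0.186
Formula: RT60 = 0.161 * V / (-S * ln(1 - alpha))
Compute ln(1 - 0.186) = ln(0.814) = -0.205795
Denominator: -324.8 * -0.205795 = 66.8422
Numerator: 0.161 * 372.4 = 59.9564
RT60 = 59.9564 / 66.8422 = 0.897

0.897 s


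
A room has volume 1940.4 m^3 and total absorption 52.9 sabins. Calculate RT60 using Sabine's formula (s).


Given values:
  V = 1940.4 m^3
  A = 52.9 sabins
Formula: RT60 = 0.161 * V / A
Numerator: 0.161 * 1940.4 = 312.4044
RT60 = 312.4044 / 52.9 = 5.906

5.906 s


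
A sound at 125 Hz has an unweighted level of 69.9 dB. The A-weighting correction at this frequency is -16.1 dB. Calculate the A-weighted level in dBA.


Given values:
  SPL = 69.9 dB
  A-weighting at 125 Hz = -16.1 dB
Formula: L_A = SPL + A_weight
L_A = 69.9 + (-16.1)
L_A = 53.8

53.8 dBA


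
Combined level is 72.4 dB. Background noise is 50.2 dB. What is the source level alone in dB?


Given values:
  L_total = 72.4 dB, L_bg = 50.2 dB
Formula: L_source = 10 * log10(10^(L_total/10) - 10^(L_bg/10))
Convert to linear:
  10^(72.4/10) = 17378008.2875
  10^(50.2/10) = 104712.8548
Difference: 17378008.2875 - 104712.8548 = 17273295.4327
L_source = 10 * log10(17273295.4327) = 72.37

72.37 dB
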